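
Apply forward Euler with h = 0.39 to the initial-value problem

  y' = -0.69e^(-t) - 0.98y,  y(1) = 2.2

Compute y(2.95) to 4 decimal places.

Euler: y_{n+1} = y_n + h·f(t_n, y_n).
t=1.000000, y=2.200000: f=-2.409837 → y ← 2.200000 + 0.39·(-2.409837) = 1.260164
t=1.390000, y=1.260164: f=-1.406822 → y ← 1.260164 + 0.39·(-1.406822) = 0.711503
t=1.780000, y=0.711503: f=-0.813633 → y ← 0.711503 + 0.39·(-0.813633) = 0.394186
t=2.170000, y=0.394186: f=-0.465085 → y ← 0.394186 + 0.39·(-0.465085) = 0.212803
t=2.560000, y=0.212803: f=-0.261887 → y ← 0.212803 + 0.39·(-0.261887) = 0.110667
y(2.95) ≈ 0.1107

0.1107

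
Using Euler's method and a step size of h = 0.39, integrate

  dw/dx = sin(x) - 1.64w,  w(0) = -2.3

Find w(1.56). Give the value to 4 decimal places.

0.4384

Euler: w_{n+1} = w_n + h·f(x_n, w_n).
x=0.000000, w=-2.300000: f=3.772000 → w ← -2.300000 + 0.39·3.772000 = -0.828920
x=0.390000, w=-0.828920: f=1.739617 → w ← -0.828920 + 0.39·1.739617 = -0.150469
x=0.780000, w=-0.150469: f=0.950049 → w ← -0.150469 + 0.39·0.950049 = 0.220050
x=1.170000, w=0.220050: f=0.559869 → w ← 0.220050 + 0.39·0.559869 = 0.438399
w(1.56) ≈ 0.4384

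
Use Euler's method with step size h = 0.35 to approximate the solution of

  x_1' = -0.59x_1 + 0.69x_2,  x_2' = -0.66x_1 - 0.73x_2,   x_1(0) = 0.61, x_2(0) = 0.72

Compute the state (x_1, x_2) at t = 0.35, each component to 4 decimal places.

0.6579, 0.3951

Euler on (x_1,x_2): x_1_{n+1} = x_1_n + h·x_1', x_2_{n+1} = x_2_n + h·x_2'.
0.000000: (0.610000, 0.720000); f=(0.136900, -0.928200) → (0.657915, 0.395130)
(x_1(0.35), x_2(0.35)) ≈ (0.6579, 0.3951)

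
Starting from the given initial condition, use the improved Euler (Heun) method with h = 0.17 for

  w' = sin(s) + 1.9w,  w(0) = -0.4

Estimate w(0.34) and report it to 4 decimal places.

Heun: k1 = f(s_n, w_n); k2 = f(s_n + h, w_n + h·k1); w_{n+1} = w_n + (h/2)·(k1 + k2).
s=0.000000, w=-0.400000:
  k1 = f(0.000000, -0.400000) = -0.760000
  k2 = f(0.170000, -0.529200) = -0.836298
  w ← -0.400000 + (0.17/2)·(-0.760000 + (-0.836298)) = -0.535685
s=0.170000, w=-0.535685:
  k1 = f(0.170000, -0.535685) = -0.848620
  k2 = f(0.340000, -0.679951) = -0.958419
  w ← -0.535685 + (0.17/2)·(-0.848620 + (-0.958419)) = -0.689284
w(0.34) ≈ -0.6893

-0.6893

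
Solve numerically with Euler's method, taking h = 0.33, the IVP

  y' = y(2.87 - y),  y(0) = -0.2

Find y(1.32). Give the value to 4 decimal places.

-4.7696

Euler: y_{n+1} = y_n + h·f(t_n, y_n).
t=0.000000, y=-0.200000: f=-0.614000 → y ← -0.200000 + 0.33·(-0.614000) = -0.402620
t=0.330000, y=-0.402620: f=-1.317622 → y ← -0.402620 + 0.33·(-1.317622) = -0.837435
t=0.660000, y=-0.837435: f=-3.104737 → y ← -0.837435 + 0.33·(-3.104737) = -1.861999
t=0.990000, y=-1.861999: f=-8.810975 → y ← -1.861999 + 0.33·(-8.810975) = -4.769621
y(1.32) ≈ -4.7696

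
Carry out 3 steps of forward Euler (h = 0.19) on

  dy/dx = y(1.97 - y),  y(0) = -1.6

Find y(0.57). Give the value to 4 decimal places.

Euler: y_{n+1} = y_n + h·f(x_n, y_n).
x=0.000000, y=-1.600000: f=-5.712000 → y ← -1.600000 + 0.19·(-5.712000) = -2.685280
x=0.190000, y=-2.685280: f=-12.500730 → y ← -2.685280 + 0.19·(-12.500730) = -5.060419
x=0.380000, y=-5.060419: f=-35.576863 → y ← -5.060419 + 0.19·(-35.576863) = -11.820023
y(0.57) ≈ -11.8200

-11.8200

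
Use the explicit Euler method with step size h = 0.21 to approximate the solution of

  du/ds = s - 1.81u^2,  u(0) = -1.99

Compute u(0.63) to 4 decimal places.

-32.9121

Euler: u_{n+1} = u_n + h·f(s_n, u_n).
s=0.000000, u=-1.990000: f=-7.167781 → u ← -1.990000 + 0.21·(-7.167781) = -3.495234
s=0.210000, u=-3.495234: f=-21.902156 → u ← -3.495234 + 0.21·(-21.902156) = -8.094687
s=0.420000, u=-8.094687: f=-118.178357 → u ← -8.094687 + 0.21·(-118.178357) = -32.912142
u(0.63) ≈ -32.9121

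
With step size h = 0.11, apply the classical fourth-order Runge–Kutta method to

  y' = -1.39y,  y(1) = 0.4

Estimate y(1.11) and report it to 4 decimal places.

RK4: k1 = f(s_n, y_n); k2 = f(s_n + h/2, y_n + (h/2)·k1); k3 = f(s_n + h/2, y_n + (h/2)·k2); k4 = f(s_n + h, y_n + h·k3); y_{n+1} = y_n + (h/6)·(k1 + 2k2 + 2k3 + k4).
s=1.000000, y=0.400000:
  k1 = f(1.000000, 0.400000) = -0.556000
  k2 = f(1.055000, 0.369420) = -0.513494
  k3 = f(1.055000, 0.371758) = -0.516743
  k4 = f(1.110000, 0.343158) = -0.476990
  y ← 0.400000 + (0.11/6)·(k1 + 2k2 + 2k3 + k4) = 0.343286
y(1.11) ≈ 0.3433

0.3433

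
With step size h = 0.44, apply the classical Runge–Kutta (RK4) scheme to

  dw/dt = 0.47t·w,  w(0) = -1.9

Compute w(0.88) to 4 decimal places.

-2.2792

RK4: k1 = f(t_n, w_n); k2 = f(t_n + h/2, w_n + (h/2)·k1); k3 = f(t_n + h/2, w_n + (h/2)·k2); k4 = f(t_n + h, w_n + h·k3); w_{n+1} = w_n + (h/6)·(k1 + 2k2 + 2k3 + k4).
t=0.000000, w=-1.900000:
  k1 = f(0.000000, -1.900000) = 0.000000
  k2 = f(0.220000, -1.900000) = -0.196460
  k3 = f(0.220000, -1.943221) = -0.200929
  k4 = f(0.440000, -1.988409) = -0.411203
  w ← -1.900000 + (0.44/6)·(k1 + 2k2 + 2k3 + k4) = -1.988439
t=0.440000, w=-1.988439:
  k1 = f(0.440000, -1.988439) = -0.411209
  k2 = f(0.660000, -2.078905) = -0.644876
  k3 = f(0.660000, -2.130311) = -0.660823
  k4 = f(0.880000, -2.279201) = -0.942677
  w ← -1.988439 + (0.44/6)·(k1 + 2k2 + 2k3 + k4) = -2.279226
w(0.88) ≈ -2.2792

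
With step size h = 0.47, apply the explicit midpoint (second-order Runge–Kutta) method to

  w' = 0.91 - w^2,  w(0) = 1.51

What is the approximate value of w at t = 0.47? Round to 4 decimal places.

1.2743

Midpoint: k1 = f(t_n, w_n); k2 = f(t_n + h/2, w_n + (h/2)·k1); w_{n+1} = w_n + h·k2.
t=0.000000, w=1.510000:
  k1 = f(0.000000, 1.510000) = -1.370100
  k2 = f(0.235000, 1.188027) = -0.501407
  w ← 1.510000 + 0.47·(-0.501407) = 1.274339
w(0.47) ≈ 1.2743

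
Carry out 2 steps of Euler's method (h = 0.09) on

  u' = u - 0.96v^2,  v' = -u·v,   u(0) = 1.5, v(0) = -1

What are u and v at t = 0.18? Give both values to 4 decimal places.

Euler on (u,v): u_{n+1} = u_n + h·u', v_{n+1} = v_n + h·v'.
0.000000: (1.500000, -1.000000); f=(0.540000, 1.500000) → (1.548600, -0.865000)
0.090000: (1.548600, -0.865000); f=(0.830304, 1.339539) → (1.623327, -0.744441)
(u(0.18), v(0.18)) ≈ (1.6233, -0.7444)

1.6233, -0.7444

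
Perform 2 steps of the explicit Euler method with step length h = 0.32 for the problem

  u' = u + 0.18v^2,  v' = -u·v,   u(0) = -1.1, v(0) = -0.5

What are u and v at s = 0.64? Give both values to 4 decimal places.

Euler on (u,v): u_{n+1} = u_n + h·u', v_{n+1} = v_n + h·v'.
0.000000: (-1.100000, -0.500000); f=(-1.055000, -0.550000) → (-1.437600, -0.676000)
0.320000: (-1.437600, -0.676000); f=(-1.355344, -0.971818) → (-1.871310, -0.986982)
(u(0.64), v(0.64)) ≈ (-1.8713, -0.9870)

-1.8713, -0.9870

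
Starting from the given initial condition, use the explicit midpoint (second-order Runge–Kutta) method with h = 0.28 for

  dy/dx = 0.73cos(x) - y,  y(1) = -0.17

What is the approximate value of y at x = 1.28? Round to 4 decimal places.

-0.0592

Midpoint: k1 = f(x_n, y_n); k2 = f(x_n + h/2, y_n + (h/2)·k1); y_{n+1} = y_n + h·k2.
x=1.000000, y=-0.170000:
  k1 = f(1.000000, -0.170000) = 0.564421
  k2 = f(1.140000, -0.090981) = 0.395825
  y ← -0.170000 + 0.28·0.395825 = -0.059169
y(1.28) ≈ -0.0592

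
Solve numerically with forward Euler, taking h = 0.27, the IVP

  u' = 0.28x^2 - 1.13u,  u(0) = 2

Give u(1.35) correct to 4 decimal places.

0.4592

Euler: u_{n+1} = u_n + h·f(x_n, u_n).
x=0.000000, u=2.000000: f=-2.260000 → u ← 2.000000 + 0.27·(-2.260000) = 1.389800
x=0.270000, u=1.389800: f=-1.550062 → u ← 1.389800 + 0.27·(-1.550062) = 0.971283
x=0.540000, u=0.971283: f=-1.015902 → u ← 0.971283 + 0.27·(-1.015902) = 0.696990
x=0.810000, u=0.696990: f=-0.603890 → u ← 0.696990 + 0.27·(-0.603890) = 0.533939
x=1.080000, u=0.533939: f=-0.276759 → u ← 0.533939 + 0.27·(-0.276759) = 0.459214
u(1.35) ≈ 0.4592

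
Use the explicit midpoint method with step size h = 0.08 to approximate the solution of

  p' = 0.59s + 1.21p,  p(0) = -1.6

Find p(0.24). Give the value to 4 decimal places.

-2.1197

Midpoint: k1 = f(s_n, p_n); k2 = f(s_n + h/2, p_n + (h/2)·k1); p_{n+1} = p_n + h·k2.
s=0.000000, p=-1.600000:
  k1 = f(0.000000, -1.600000) = -1.936000
  k2 = f(0.040000, -1.677440) = -2.006102
  p ← -1.600000 + 0.08·(-2.006102) = -1.760488
s=0.080000, p=-1.760488:
  k1 = f(0.080000, -1.760488) = -2.082991
  k2 = f(0.120000, -1.843808) = -2.160207
  p ← -1.760488 + 0.08·(-2.160207) = -1.933305
s=0.160000, p=-1.933305:
  k1 = f(0.160000, -1.933305) = -2.244899
  k2 = f(0.200000, -2.023101) = -2.329952
  p ← -1.933305 + 0.08·(-2.329952) = -2.119701
p(0.24) ≈ -2.1197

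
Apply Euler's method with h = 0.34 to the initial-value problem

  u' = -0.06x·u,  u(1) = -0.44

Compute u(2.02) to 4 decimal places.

-0.4049

Euler: u_{n+1} = u_n + h·f(x_n, u_n).
x=1.000000, u=-0.440000: f=0.026400 → u ← -0.440000 + 0.34·0.026400 = -0.431024
x=1.340000, u=-0.431024: f=0.034654 → u ← -0.431024 + 0.34·0.034654 = -0.419242
x=1.680000, u=-0.419242: f=0.042260 → u ← -0.419242 + 0.34·0.042260 = -0.404873
u(2.02) ≈ -0.4049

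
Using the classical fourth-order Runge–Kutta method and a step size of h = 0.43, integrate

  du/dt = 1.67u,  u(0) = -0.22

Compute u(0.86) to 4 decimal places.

-0.9234

RK4: k1 = f(t_n, u_n); k2 = f(t_n + h/2, u_n + (h/2)·k1); k3 = f(t_n + h/2, u_n + (h/2)·k2); k4 = f(t_n + h, u_n + h·k3); u_{n+1} = u_n + (h/6)·(k1 + 2k2 + 2k3 + k4).
t=0.000000, u=-0.220000:
  k1 = f(0.000000, -0.220000) = -0.367400
  k2 = f(0.215000, -0.298991) = -0.499315
  k3 = f(0.215000, -0.327353) = -0.546679
  k4 = f(0.430000, -0.455072) = -0.759970
  u ← -0.220000 + (0.43/6)·(k1 + 2k2 + 2k3 + k4) = -0.450721
t=0.430000, u=-0.450721:
  k1 = f(0.430000, -0.450721) = -0.752704
  k2 = f(0.645000, -0.612552) = -1.022962
  k3 = f(0.645000, -0.670657) = -1.119998
  k4 = f(0.860000, -0.932320) = -1.556974
  u ← -0.450721 + (0.43/6)·(k1 + 2k2 + 2k3 + k4) = -0.923405
u(0.86) ≈ -0.9234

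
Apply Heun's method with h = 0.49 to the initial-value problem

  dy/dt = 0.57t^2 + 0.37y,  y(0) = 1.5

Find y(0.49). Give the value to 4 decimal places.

1.8301

Heun: k1 = f(t_n, y_n); k2 = f(t_n + h, y_n + h·k1); y_{n+1} = y_n + (h/2)·(k1 + k2).
t=0.000000, y=1.500000:
  k1 = f(0.000000, 1.500000) = 0.555000
  k2 = f(0.490000, 1.771950) = 0.792478
  y ← 1.500000 + (0.49/2)·(0.555000 + 0.792478) = 1.830132
y(0.49) ≈ 1.8301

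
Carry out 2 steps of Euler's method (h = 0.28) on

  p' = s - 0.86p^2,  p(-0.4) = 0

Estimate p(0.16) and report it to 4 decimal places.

Euler: p_{n+1} = p_n + h·f(s_n, p_n).
s=-0.400000, p=0.000000: f=-0.400000 → p ← 0.000000 + 0.28·(-0.400000) = -0.112000
s=-0.120000, p=-0.112000: f=-0.130788 → p ← -0.112000 + 0.28·(-0.130788) = -0.148621
p(0.16) ≈ -0.1486

-0.1486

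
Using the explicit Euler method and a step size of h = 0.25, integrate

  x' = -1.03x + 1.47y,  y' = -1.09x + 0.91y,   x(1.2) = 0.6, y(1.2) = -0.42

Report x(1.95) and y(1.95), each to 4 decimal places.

Euler on (x,y): x_{n+1} = x_n + h·x', y_{n+1} = y_n + h·y'.
1.200000: (0.600000, -0.420000); f=(-1.235400, -1.036200) → (0.291150, -0.679050)
1.450000: (0.291150, -0.679050); f=(-1.298088, -0.935289) → (-0.033372, -0.912872)
1.700000: (-0.033372, -0.912872); f=(-1.307549, -0.794338) → (-0.360259, -1.111457)
(x(1.95), y(1.95)) ≈ (-0.3603, -1.1115)

-0.3603, -1.1115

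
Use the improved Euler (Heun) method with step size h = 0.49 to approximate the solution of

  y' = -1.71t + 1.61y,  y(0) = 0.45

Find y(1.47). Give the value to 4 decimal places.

Heun: k1 = f(t_n, y_n); k2 = f(t_n + h, y_n + h·k1); y_{n+1} = y_n + (h/2)·(k1 + k2).
t=0.000000, y=0.450000:
  k1 = f(0.000000, 0.450000) = 0.724500
  k2 = f(0.490000, 0.805005) = 0.458158
  y ← 0.450000 + (0.49/2)·(0.724500 + 0.458158) = 0.739751
t=0.490000, y=0.739751:
  k1 = f(0.490000, 0.739751) = 0.353099
  k2 = f(0.980000, 0.912770) = -0.206240
  y ← 0.739751 + (0.49/2)·(0.353099 + (-0.206240)) = 0.775732
t=0.980000, y=0.775732:
  k1 = f(0.980000, 0.775732) = -0.426872
  k2 = f(1.470000, 0.566564) = -1.601531
  y ← 0.775732 + (0.49/2)·(-0.426872 + (-1.601531)) = 0.278773
y(1.47) ≈ 0.2788

0.2788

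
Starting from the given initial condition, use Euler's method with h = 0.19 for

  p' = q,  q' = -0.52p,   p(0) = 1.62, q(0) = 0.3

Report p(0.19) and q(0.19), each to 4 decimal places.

Euler on (p,q): p_{n+1} = p_n + h·p', q_{n+1} = q_n + h·q'.
0.000000: (1.620000, 0.300000); f=(0.300000, -0.842400) → (1.677000, 0.139944)
(p(0.19), q(0.19)) ≈ (1.6770, 0.1399)

1.6770, 0.1399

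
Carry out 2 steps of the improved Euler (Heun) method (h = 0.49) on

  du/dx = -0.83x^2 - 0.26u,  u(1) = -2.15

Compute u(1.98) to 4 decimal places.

-3.4127

Heun: k1 = f(x_n, u_n); k2 = f(x_n + h, u_n + h·k1); u_{n+1} = u_n + (h/2)·(k1 + k2).
x=1.000000, u=-2.150000:
  k1 = f(1.000000, -2.150000) = -0.271000
  k2 = f(1.490000, -2.282790) = -1.249158
  u ← -2.150000 + (0.49/2)·(-0.271000 + (-1.249158)) = -2.522439
x=1.490000, u=-2.522439:
  k1 = f(1.490000, -2.522439) = -1.186849
  k2 = f(1.980000, -3.103995) = -2.446893
  u ← -2.522439 + (0.49/2)·(-1.186849 + (-2.446893)) = -3.412705
u(1.98) ≈ -3.4127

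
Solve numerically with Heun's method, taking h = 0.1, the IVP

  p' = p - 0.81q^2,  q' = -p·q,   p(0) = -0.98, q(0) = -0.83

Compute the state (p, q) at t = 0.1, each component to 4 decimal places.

Heun on (p,q): k1 = f(t_n, state_n); k2 = f(t_n + h, state_n + h·k1); state_{n+1} = state_n + (h/2)·(k1 + k2).
0.000000: (-0.980000, -0.830000)
  k1 = (-1.538009, -0.813400)
  predictor → (-1.133801, -0.911340)
  k2 = (-1.806539, -1.033278)
  → (-1.147227, -0.922334)
(p(0.1), q(0.1)) ≈ (-1.1472, -0.9223)

-1.1472, -0.9223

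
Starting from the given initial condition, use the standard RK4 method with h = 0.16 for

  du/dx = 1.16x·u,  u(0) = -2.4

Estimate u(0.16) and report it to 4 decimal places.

-2.4359

RK4: k1 = f(x_n, u_n); k2 = f(x_n + h/2, u_n + (h/2)·k1); k3 = f(x_n + h/2, u_n + (h/2)·k2); k4 = f(x_n + h, u_n + h·k3); u_{n+1} = u_n + (h/6)·(k1 + 2k2 + 2k3 + k4).
x=0.000000, u=-2.400000:
  k1 = f(0.000000, -2.400000) = 0.000000
  k2 = f(0.080000, -2.400000) = -0.222720
  k3 = f(0.080000, -2.417818) = -0.224373
  k4 = f(0.160000, -2.435900) = -0.452103
  u ← -2.400000 + (0.16/6)·(k1 + 2k2 + 2k3 + k4) = -2.435901
u(0.16) ≈ -2.4359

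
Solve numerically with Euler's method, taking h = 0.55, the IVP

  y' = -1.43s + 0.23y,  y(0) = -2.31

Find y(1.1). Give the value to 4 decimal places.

Euler: y_{n+1} = y_n + h·f(s_n, y_n).
s=0.000000, y=-2.310000: f=-0.531300 → y ← -2.310000 + 0.55·(-0.531300) = -2.602215
s=0.550000, y=-2.602215: f=-1.385009 → y ← -2.602215 + 0.55·(-1.385009) = -3.363970
y(1.1) ≈ -3.3640

-3.3640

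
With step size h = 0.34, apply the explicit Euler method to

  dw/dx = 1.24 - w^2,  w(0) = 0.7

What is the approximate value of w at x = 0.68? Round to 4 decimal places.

1.0665

Euler: w_{n+1} = w_n + h·f(x_n, w_n).
x=0.000000, w=0.700000: f=0.750000 → w ← 0.700000 + 0.34·0.750000 = 0.955000
x=0.340000, w=0.955000: f=0.327975 → w ← 0.955000 + 0.34·0.327975 = 1.066512
w(0.68) ≈ 1.0665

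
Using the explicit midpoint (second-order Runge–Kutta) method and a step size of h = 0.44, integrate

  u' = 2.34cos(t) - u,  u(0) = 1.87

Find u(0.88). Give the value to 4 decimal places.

Midpoint: k1 = f(t_n, u_n); k2 = f(t_n + h/2, u_n + (h/2)·k1); u_{n+1} = u_n + h·k2.
t=0.000000, u=1.870000:
  k1 = f(0.000000, 1.870000) = 0.470000
  k2 = f(0.220000, 1.973400) = 0.310200
  u ← 1.870000 + 0.44·0.310200 = 2.006488
t=0.440000, u=2.006488:
  k1 = f(0.440000, 2.006488) = 0.110631
  k2 = f(0.660000, 2.030827) = -0.182245
  u ← 2.006488 + 0.44·(-0.182245) = 1.926300
u(0.88) ≈ 1.9263

1.9263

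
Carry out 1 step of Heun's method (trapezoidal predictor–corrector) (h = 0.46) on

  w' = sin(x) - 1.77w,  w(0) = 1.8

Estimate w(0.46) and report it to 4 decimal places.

1.0332

Heun: k1 = f(x_n, w_n); k2 = f(x_n + h, w_n + h·k1); w_{n+1} = w_n + (h/2)·(k1 + k2).
x=0.000000, w=1.800000:
  k1 = f(0.000000, 1.800000) = -3.186000
  k2 = f(0.460000, 0.334440) = -0.148011
  w ← 1.800000 + (0.46/2)·(-3.186000 + (-0.148011)) = 1.033178
w(0.46) ≈ 1.0332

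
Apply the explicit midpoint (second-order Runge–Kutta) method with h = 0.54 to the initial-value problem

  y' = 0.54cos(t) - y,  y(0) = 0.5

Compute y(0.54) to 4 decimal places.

0.5052

Midpoint: k1 = f(t_n, y_n); k2 = f(t_n + h/2, y_n + (h/2)·k1); y_{n+1} = y_n + h·k2.
t=0.000000, y=0.500000:
  k1 = f(0.000000, 0.500000) = 0.040000
  k2 = f(0.270000, 0.510800) = 0.009636
  y ← 0.500000 + 0.54·0.009636 = 0.505204
y(0.54) ≈ 0.5052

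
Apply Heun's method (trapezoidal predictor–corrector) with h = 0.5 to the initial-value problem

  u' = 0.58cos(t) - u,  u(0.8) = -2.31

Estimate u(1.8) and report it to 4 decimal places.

Heun: k1 = f(t_n, u_n); k2 = f(t_n + h, u_n + h·k1); u_{n+1} = u_n + (h/2)·(k1 + k2).
t=0.800000, u=-2.310000:
  k1 = f(0.800000, -2.310000) = 2.714090
  k2 = f(1.300000, -0.952955) = 1.108104
  u ← -2.310000 + (0.5/2)·(2.714090 + 1.108104) = -1.354451
t=1.300000, u=-1.354451:
  k1 = f(1.300000, -1.354451) = 1.509601
  k2 = f(1.800000, -0.599651) = 0.467874
  u ← -1.354451 + (0.5/2)·(1.509601 + 0.467874) = -0.860083
u(1.8) ≈ -0.8601

-0.8601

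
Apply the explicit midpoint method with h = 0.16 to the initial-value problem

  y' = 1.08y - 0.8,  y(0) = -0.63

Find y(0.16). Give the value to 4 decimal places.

-0.8873

Midpoint: k1 = f(x_n, y_n); k2 = f(x_n + h/2, y_n + (h/2)·k1); y_{n+1} = y_n + h·k2.
x=0.000000, y=-0.630000:
  k1 = f(0.000000, -0.630000) = -1.480400
  k2 = f(0.080000, -0.748432) = -1.608307
  y ← -0.630000 + 0.16·(-1.608307) = -0.887329
y(0.16) ≈ -0.8873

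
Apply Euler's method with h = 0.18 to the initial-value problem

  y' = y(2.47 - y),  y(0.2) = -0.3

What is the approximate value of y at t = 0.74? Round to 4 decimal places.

-1.0754

Euler: y_{n+1} = y_n + h·f(t_n, y_n).
t=0.200000, y=-0.300000: f=-0.831000 → y ← -0.300000 + 0.18·(-0.831000) = -0.449580
t=0.380000, y=-0.449580: f=-1.312585 → y ← -0.449580 + 0.18·(-1.312585) = -0.685845
t=0.560000, y=-0.685845: f=-2.164422 → y ← -0.685845 + 0.18·(-2.164422) = -1.075441
y(0.74) ≈ -1.0754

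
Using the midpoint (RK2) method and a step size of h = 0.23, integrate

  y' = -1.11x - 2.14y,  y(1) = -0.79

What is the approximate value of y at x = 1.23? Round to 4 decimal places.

Midpoint: k1 = f(x_n, y_n); k2 = f(x_n + h/2, y_n + (h/2)·k1); y_{n+1} = y_n + h·k2.
x=1.000000, y=-0.790000:
  k1 = f(1.000000, -0.790000) = 0.580600
  k2 = f(1.115000, -0.723231) = 0.310064
  y ← -0.790000 + 0.23·0.310064 = -0.718685
y(1.23) ≈ -0.7187

-0.7187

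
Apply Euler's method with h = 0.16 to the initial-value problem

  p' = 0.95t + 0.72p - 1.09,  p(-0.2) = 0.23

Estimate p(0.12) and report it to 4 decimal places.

Euler: p_{n+1} = p_n + h·f(t_n, p_n).
t=-0.200000, p=0.230000: f=-1.114400 → p ← 0.230000 + 0.16·(-1.114400) = 0.051696
t=-0.040000, p=0.051696: f=-1.090779 → p ← 0.051696 + 0.16·(-1.090779) = -0.122829
p(0.12) ≈ -0.1228

-0.1228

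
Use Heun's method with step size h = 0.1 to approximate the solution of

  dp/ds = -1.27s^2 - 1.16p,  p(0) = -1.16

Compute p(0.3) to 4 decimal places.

-0.8310

Heun: k1 = f(s_n, p_n); k2 = f(s_n + h, p_n + h·k1); p_{n+1} = p_n + (h/2)·(k1 + k2).
s=0.000000, p=-1.160000:
  k1 = f(0.000000, -1.160000) = 1.345600
  k2 = f(0.100000, -1.025440) = 1.176810
  p ← -1.160000 + (0.1/2)·(1.345600 + 1.176810) = -1.033879
s=0.100000, p=-1.033879:
  k1 = f(0.100000, -1.033879) = 1.186600
  k2 = f(0.200000, -0.915219) = 1.010855
  p ← -1.033879 + (0.1/2)·(1.186600 + 1.010855) = -0.924007
s=0.200000, p=-0.924007:
  k1 = f(0.200000, -0.924007) = 1.021048
  k2 = f(0.300000, -0.821902) = 0.839106
  p ← -0.924007 + (0.1/2)·(1.021048 + 0.839106) = -0.830999
p(0.3) ≈ -0.8310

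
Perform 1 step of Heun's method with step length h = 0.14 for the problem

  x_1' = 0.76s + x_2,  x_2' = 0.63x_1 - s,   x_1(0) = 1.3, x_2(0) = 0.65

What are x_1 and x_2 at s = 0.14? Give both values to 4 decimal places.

Heun on (x_1,x_2): k1 = f(s_n, state_n); k2 = f(s_n + h, state_n + h·k1); state_{n+1} = state_n + (h/2)·(k1 + k2).
0.000000: (1.300000, 0.650000)
  k1 = (0.650000, 0.819000)
  predictor → (1.391000, 0.764660)
  k2 = (0.871060, 0.736330)
  → (1.406474, 0.758873)
(x_1(0.14), x_2(0.14)) ≈ (1.4065, 0.7589)

1.4065, 0.7589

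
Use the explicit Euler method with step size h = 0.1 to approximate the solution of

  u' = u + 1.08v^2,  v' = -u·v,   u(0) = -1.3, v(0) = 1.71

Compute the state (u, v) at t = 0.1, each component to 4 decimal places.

Euler on (u,v): u_{n+1} = u_n + h·u', v_{n+1} = v_n + h·v'.
0.000000: (-1.300000, 1.710000); f=(1.858028, 2.223000) → (-1.114197, 1.932300)
(u(0.1), v(0.1)) ≈ (-1.1142, 1.9323)

-1.1142, 1.9323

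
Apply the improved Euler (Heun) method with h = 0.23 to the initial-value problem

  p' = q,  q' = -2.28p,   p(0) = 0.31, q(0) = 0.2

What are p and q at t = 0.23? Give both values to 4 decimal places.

Heun on (p,q): k1 = f(t_n, state_n); k2 = f(t_n + h, state_n + h·k1); state_{n+1} = state_n + (h/2)·(k1 + k2).
0.000000: (0.310000, 0.200000)
  k1 = (0.200000, -0.706800)
  predictor → (0.356000, 0.037436)
  k2 = (0.037436, -0.811680)
  → (0.337305, 0.025375)
(p(0.23), q(0.23)) ≈ (0.3373, 0.0254)

0.3373, 0.0254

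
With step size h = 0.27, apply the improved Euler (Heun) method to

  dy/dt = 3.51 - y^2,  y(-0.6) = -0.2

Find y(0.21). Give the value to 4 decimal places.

Heun: k1 = f(t_n, y_n); k2 = f(t_n + h, y_n + h·k1); y_{n+1} = y_n + (h/2)·(k1 + k2).
t=-0.600000, y=-0.200000:
  k1 = f(-0.600000, -0.200000) = 3.470000
  k2 = f(-0.330000, 0.736900) = 2.966978
  y ← -0.200000 + (0.27/2)·(3.470000 + 2.966978) = 0.668992
t=-0.330000, y=0.668992:
  k1 = f(-0.330000, 0.668992) = 3.062450
  k2 = f(-0.060000, 1.495853) = 1.272422
  y ← 0.668992 + (0.27/2)·(3.062450 + 1.272422) = 1.254200
t=-0.060000, y=1.254200:
  k1 = f(-0.060000, 1.254200) = 1.936983
  k2 = f(0.210000, 1.777185) = 0.351613
  y ← 1.254200 + (0.27/2)·(1.936983 + 0.351613) = 1.563160
y(0.21) ≈ 1.5632

1.5632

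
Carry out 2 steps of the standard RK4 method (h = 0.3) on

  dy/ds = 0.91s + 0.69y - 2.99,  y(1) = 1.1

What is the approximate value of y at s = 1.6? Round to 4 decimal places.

RK4: k1 = f(s_n, y_n); k2 = f(s_n + h/2, y_n + (h/2)·k1); k3 = f(s_n + h/2, y_n + (h/2)·k2); k4 = f(s_n + h, y_n + h·k3); y_{n+1} = y_n + (h/6)·(k1 + 2k2 + 2k3 + k4).
s=1.000000, y=1.100000:
  k1 = f(1.000000, 1.100000) = -1.321000
  k2 = f(1.150000, 0.901850) = -1.321224
  k3 = f(1.150000, 0.901816) = -1.321247
  k4 = f(1.300000, 0.703626) = -1.321498
  y ← 1.100000 + (0.3/6)·(k1 + 2k2 + 2k3 + k4) = 0.703628
s=1.300000, y=0.703628:
  k1 = f(1.300000, 0.703628) = -1.321497
  k2 = f(1.450000, 0.505404) = -1.321772
  k3 = f(1.450000, 0.505362) = -1.321800
  k4 = f(1.600000, 0.307088) = -1.322109
  y ← 0.703628 + (0.3/6)·(k1 + 2k2 + 2k3 + k4) = 0.307091
y(1.6) ≈ 0.3071

0.3071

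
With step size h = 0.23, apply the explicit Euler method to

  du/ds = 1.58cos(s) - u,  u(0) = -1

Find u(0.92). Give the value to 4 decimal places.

0.5552

Euler: u_{n+1} = u_n + h·f(s_n, u_n).
s=0.000000, u=-1.000000: f=2.580000 → u ← -1.000000 + 0.23·2.580000 = -0.406600
s=0.230000, u=-0.406600: f=1.944993 → u ← -0.406600 + 0.23·1.944993 = 0.040748
s=0.460000, u=0.040748: f=1.375015 → u ← 0.040748 + 0.23·1.375015 = 0.357002
s=0.690000, u=0.357002: f=0.861567 → u ← 0.357002 + 0.23·0.861567 = 0.555162
u(0.92) ≈ 0.5552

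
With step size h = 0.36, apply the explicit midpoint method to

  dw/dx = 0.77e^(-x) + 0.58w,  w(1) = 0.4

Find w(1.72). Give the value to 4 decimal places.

0.7905

Midpoint: k1 = f(x_n, w_n); k2 = f(x_n + h/2, w_n + (h/2)·k1); w_{n+1} = w_n + h·k2.
x=1.000000, w=0.400000:
  k1 = f(1.000000, 0.400000) = 0.515267
  k2 = f(1.180000, 0.492748) = 0.522399
  w ← 0.400000 + 0.36·0.522399 = 0.588063
x=1.360000, w=0.588063:
  k1 = f(1.360000, 0.588063) = 0.538706
  k2 = f(1.540000, 0.685030) = 0.562391
  w ← 0.588063 + 0.36·0.562391 = 0.790524
w(1.72) ≈ 0.7905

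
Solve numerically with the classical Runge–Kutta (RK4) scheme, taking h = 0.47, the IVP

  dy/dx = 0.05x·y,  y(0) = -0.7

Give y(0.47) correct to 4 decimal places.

-0.7039

RK4: k1 = f(x_n, y_n); k2 = f(x_n + h/2, y_n + (h/2)·k1); k3 = f(x_n + h/2, y_n + (h/2)·k2); k4 = f(x_n + h, y_n + h·k3); y_{n+1} = y_n + (h/6)·(k1 + 2k2 + 2k3 + k4).
x=0.000000, y=-0.700000:
  k1 = f(0.000000, -0.700000) = 0.000000
  k2 = f(0.235000, -0.700000) = -0.008225
  k3 = f(0.235000, -0.701933) = -0.008248
  k4 = f(0.470000, -0.703876) = -0.016541
  y ← -0.700000 + (0.47/6)·(k1 + 2k2 + 2k3 + k4) = -0.703876
y(0.47) ≈ -0.7039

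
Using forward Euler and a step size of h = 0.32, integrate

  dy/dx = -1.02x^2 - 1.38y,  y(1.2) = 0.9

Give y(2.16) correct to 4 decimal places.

-1.5160

Euler: y_{n+1} = y_n + h·f(x_n, y_n).
x=1.200000, y=0.900000: f=-2.710800 → y ← 0.900000 + 0.32·(-2.710800) = 0.032544
x=1.520000, y=0.032544: f=-2.401519 → y ← 0.032544 + 0.32·(-2.401519) = -0.735942
x=1.840000, y=-0.735942: f=-2.437712 → y ← -0.735942 + 0.32·(-2.437712) = -1.516010
y(2.16) ≈ -1.5160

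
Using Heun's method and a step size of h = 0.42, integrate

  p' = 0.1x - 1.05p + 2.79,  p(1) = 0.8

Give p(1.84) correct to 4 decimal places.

1.9399

Heun: k1 = f(x_n, p_n); k2 = f(x_n + h, p_n + h·k1); p_{n+1} = p_n + (h/2)·(k1 + k2).
x=1.000000, p=0.800000:
  k1 = f(1.000000, 0.800000) = 2.050000
  k2 = f(1.420000, 1.661000) = 1.187950
  p ← 0.800000 + (0.42/2)·(2.050000 + 1.187950) = 1.479969
x=1.420000, p=1.479969:
  k1 = f(1.420000, 1.479969) = 1.378032
  k2 = f(1.840000, 2.058743) = 0.812320
  p ← 1.479969 + (0.42/2)·(1.378032 + 0.812320) = 1.939943
p(1.84) ≈ 1.9399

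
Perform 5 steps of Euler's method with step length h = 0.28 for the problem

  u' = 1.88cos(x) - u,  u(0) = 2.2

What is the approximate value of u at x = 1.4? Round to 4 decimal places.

1.4695

Euler: u_{n+1} = u_n + h·f(x_n, u_n).
x=0.000000, u=2.200000: f=-0.320000 → u ← 2.200000 + 0.28·(-0.320000) = 2.110400
x=0.280000, u=2.110400: f=-0.303616 → u ← 2.110400 + 0.28·(-0.303616) = 2.025388
x=0.560000, u=2.025388: f=-0.432548 → u ← 2.025388 + 0.28·(-0.432548) = 1.904274
x=0.840000, u=1.904274: f=-0.649444 → u ← 1.904274 + 0.28·(-0.649444) = 1.722430
x=1.120000, u=1.722430: f=-0.903347 → u ← 1.722430 + 0.28·(-0.903347) = 1.469493
u(1.4) ≈ 1.4695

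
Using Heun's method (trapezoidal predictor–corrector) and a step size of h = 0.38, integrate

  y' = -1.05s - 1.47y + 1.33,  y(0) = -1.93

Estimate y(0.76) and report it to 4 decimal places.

-0.3374

Heun: k1 = f(s_n, y_n); k2 = f(s_n + h, y_n + h·k1); y_{n+1} = y_n + (h/2)·(k1 + k2).
s=0.000000, y=-1.930000:
  k1 = f(0.000000, -1.930000) = 4.167100
  k2 = f(0.380000, -0.346502) = 1.440358
  y ← -1.930000 + (0.38/2)·(4.167100 + 1.440358) = -0.864583
s=0.380000, y=-0.864583:
  k1 = f(0.380000, -0.864583) = 2.201937
  k2 = f(0.760000, -0.027847) = 0.572935
  y ← -0.864583 + (0.38/2)·(2.201937 + 0.572935) = -0.337357
y(0.76) ≈ -0.3374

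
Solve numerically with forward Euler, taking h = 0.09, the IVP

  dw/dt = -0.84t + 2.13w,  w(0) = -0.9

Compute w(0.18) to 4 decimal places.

Euler: w_{n+1} = w_n + h·f(t_n, w_n).
t=0.000000, w=-0.900000: f=-1.917000 → w ← -0.900000 + 0.09·(-1.917000) = -1.072530
t=0.090000, w=-1.072530: f=-2.360089 → w ← -1.072530 + 0.09·(-2.360089) = -1.284938
w(0.18) ≈ -1.2849

-1.2849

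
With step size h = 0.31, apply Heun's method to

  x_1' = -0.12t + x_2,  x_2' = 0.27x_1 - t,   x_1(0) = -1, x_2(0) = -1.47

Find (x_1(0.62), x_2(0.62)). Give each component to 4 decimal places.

Heun on (x_1,x_2): k1 = f(t_n, state_n); k2 = f(t_n + h, state_n + h·k1); state_{n+1} = state_n + (h/2)·(k1 + k2).
0.000000: (-1.000000, -1.470000)
  k1 = (-1.470000, -0.270000)
  predictor → (-1.455700, -1.553700)
  k2 = (-1.590900, -0.703039)
  → (-1.474439, -1.620821)
0.310000: (-1.474439, -1.620821)
  k1 = (-1.658021, -0.708099)
  predictor → (-1.988426, -1.840332)
  k2 = (-1.914732, -1.156875)
  → (-2.028216, -1.909892)
(x_1(0.62), x_2(0.62)) ≈ (-2.0282, -1.9099)

-2.0282, -1.9099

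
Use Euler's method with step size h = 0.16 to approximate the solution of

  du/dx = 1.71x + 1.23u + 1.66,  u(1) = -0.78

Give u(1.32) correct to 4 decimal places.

Euler: u_{n+1} = u_n + h·f(x_n, u_n).
x=1.000000, u=-0.780000: f=2.410600 → u ← -0.780000 + 0.16·2.410600 = -0.394304
x=1.160000, u=-0.394304: f=3.158606 → u ← -0.394304 + 0.16·3.158606 = 0.111073
u(1.32) ≈ 0.1111

0.1111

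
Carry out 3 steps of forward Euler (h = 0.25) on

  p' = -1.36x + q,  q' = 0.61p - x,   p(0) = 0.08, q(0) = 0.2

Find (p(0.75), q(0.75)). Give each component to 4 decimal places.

-0.0296, 0.0595

Euler on (p,q): p_{n+1} = p_n + h·p', q_{n+1} = q_n + h·q'.
0.000000: (0.080000, 0.200000); f=(0.200000, 0.048800) → (0.130000, 0.212200)
0.250000: (0.130000, 0.212200); f=(-0.127800, -0.170700) → (0.098050, 0.169525)
0.500000: (0.098050, 0.169525); f=(-0.510475, -0.440190) → (-0.029569, 0.059478)
(p(0.75), q(0.75)) ≈ (-0.0296, 0.0595)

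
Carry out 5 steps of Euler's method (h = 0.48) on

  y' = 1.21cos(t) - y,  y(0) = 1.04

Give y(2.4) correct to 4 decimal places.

Euler: y_{n+1} = y_n + h·f(t_n, y_n).
t=0.000000, y=1.040000: f=0.170000 → y ← 1.040000 + 0.48·0.170000 = 1.121600
t=0.480000, y=1.121600: f=-0.048336 → y ← 1.121600 + 0.48·(-0.048336) = 1.098399
t=0.960000, y=1.098399: f=-0.404439 → y ← 1.098399 + 0.48·(-0.404439) = 0.904268
t=1.440000, y=0.904268: f=-0.746455 → y ← 0.904268 + 0.48·(-0.746455) = 0.545969
t=1.920000, y=0.545969: f=-0.959970 → y ← 0.545969 + 0.48·(-0.959970) = 0.085184
y(2.4) ≈ 0.0852

0.0852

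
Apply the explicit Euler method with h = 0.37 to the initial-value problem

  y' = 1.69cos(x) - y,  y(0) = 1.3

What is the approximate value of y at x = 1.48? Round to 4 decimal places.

1.1615

Euler: y_{n+1} = y_n + h·f(x_n, y_n).
x=0.000000, y=1.300000: f=0.390000 → y ← 1.300000 + 0.37·0.390000 = 1.444300
x=0.370000, y=1.444300: f=0.131333 → y ← 1.444300 + 0.37·0.131333 = 1.492893
x=0.740000, y=1.492893: f=-0.244881 → y ← 1.492893 + 0.37·(-0.244881) = 1.402287
x=1.110000, y=1.402287: f=-0.650809 → y ← 1.402287 + 0.37·(-0.650809) = 1.161488
y(1.48) ≈ 1.1615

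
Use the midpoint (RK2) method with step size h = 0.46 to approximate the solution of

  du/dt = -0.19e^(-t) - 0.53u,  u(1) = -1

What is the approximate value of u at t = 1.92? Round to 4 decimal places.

-0.6483

Midpoint: k1 = f(t_n, u_n); k2 = f(t_n + h/2, u_n + (h/2)·k1); u_{n+1} = u_n + h·k2.
t=1.000000, u=-1.000000:
  k1 = f(1.000000, -1.000000) = 0.460103
  k2 = f(1.230000, -0.894176) = 0.418378
  u ← -1.000000 + 0.46·0.418378 = -0.807546
t=1.460000, u=-0.807546:
  k1 = f(1.460000, -0.807546) = 0.383875
  k2 = f(1.690000, -0.719255) = 0.346146
  u ← -0.807546 + 0.46·0.346146 = -0.648319
u(1.92) ≈ -0.6483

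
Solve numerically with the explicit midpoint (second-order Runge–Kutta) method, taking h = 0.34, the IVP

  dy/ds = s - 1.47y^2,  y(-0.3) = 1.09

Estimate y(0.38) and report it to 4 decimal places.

0.6442

Midpoint: k1 = f(s_n, y_n); k2 = f(s_n + h/2, y_n + (h/2)·k1); y_{n+1} = y_n + h·k2.
s=-0.300000, y=1.090000:
  k1 = f(-0.300000, 1.090000) = -2.046507
  k2 = f(-0.130000, 0.742094) = -0.939534
  y ← 1.090000 + 0.34·(-0.939534) = 0.770559
s=0.040000, y=0.770559:
  k1 = f(0.040000, 0.770559) = -0.832828
  k2 = f(0.210000, 0.628978) = -0.371551
  y ← 0.770559 + 0.34·(-0.371551) = 0.644231
y(0.38) ≈ 0.6442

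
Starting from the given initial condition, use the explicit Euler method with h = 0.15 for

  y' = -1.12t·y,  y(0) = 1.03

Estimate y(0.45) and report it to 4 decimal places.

Euler: y_{n+1} = y_n + h·f(t_n, y_n).
t=0.000000, y=1.030000: f=0.000000 → y ← 1.030000 + 0.15·0.000000 = 1.030000
t=0.150000, y=1.030000: f=-0.173040 → y ← 1.030000 + 0.15·(-0.173040) = 1.004044
t=0.300000, y=1.004044: f=-0.337359 → y ← 1.004044 + 0.15·(-0.337359) = 0.953440
y(0.45) ≈ 0.9534

0.9534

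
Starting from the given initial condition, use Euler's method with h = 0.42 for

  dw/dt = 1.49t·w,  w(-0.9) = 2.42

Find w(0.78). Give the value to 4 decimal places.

0.8721

Euler: w_{n+1} = w_n + h·f(t_n, w_n).
t=-0.900000, w=2.420000: f=-3.245220 → w ← 2.420000 + 0.42·(-3.245220) = 1.057008
t=-0.480000, w=1.057008: f=-0.755972 → w ← 1.057008 + 0.42·(-0.755972) = 0.739499
t=-0.060000, w=0.739499: f=-0.066111 → w ← 0.739499 + 0.42·(-0.066111) = 0.711733
t=0.360000, w=0.711733: f=0.381773 → w ← 0.711733 + 0.42·0.381773 = 0.872078
w(0.78) ≈ 0.8721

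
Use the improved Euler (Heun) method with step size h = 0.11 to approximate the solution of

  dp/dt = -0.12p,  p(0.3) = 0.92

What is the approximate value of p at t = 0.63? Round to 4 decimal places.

Heun: k1 = f(t_n, p_n); k2 = f(t_n + h, p_n + h·k1); p_{n+1} = p_n + (h/2)·(k1 + k2).
t=0.300000, p=0.920000:
  k1 = f(0.300000, 0.920000) = -0.110400
  k2 = f(0.410000, 0.907856) = -0.108943
  p ← 0.920000 + (0.11/2)·(-0.110400 + (-0.108943)) = 0.907936
t=0.410000, p=0.907936:
  k1 = f(0.410000, 0.907936) = -0.108952
  k2 = f(0.520000, 0.895951) = -0.107514
  p ← 0.907936 + (0.11/2)·(-0.108952 + (-0.107514)) = 0.896030
t=0.520000, p=0.896030:
  k1 = f(0.520000, 0.896030) = -0.107524
  k2 = f(0.630000, 0.884203) = -0.106104
  p ← 0.896030 + (0.11/2)·(-0.107524 + (-0.106104)) = 0.884281
p(0.63) ≈ 0.8843

0.8843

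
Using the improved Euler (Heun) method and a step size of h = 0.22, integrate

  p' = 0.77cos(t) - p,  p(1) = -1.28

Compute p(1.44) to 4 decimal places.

Heun: k1 = f(t_n, p_n); k2 = f(t_n + h, p_n + h·k1); p_{n+1} = p_n + (h/2)·(k1 + k2).
t=1.000000, p=-1.280000:
  k1 = f(1.000000, -1.280000) = 1.696033
  k2 = f(1.220000, -0.906873) = 1.171480
  p ← -1.280000 + (0.22/2)·(1.696033 + 1.171480) = -0.964574
t=1.220000, p=-0.964574:
  k1 = f(1.220000, -0.964574) = 1.229181
  k2 = f(1.440000, -0.694154) = 0.794580
  p ← -0.964574 + (0.22/2)·(1.229181 + 0.794580) = -0.741960
p(1.44) ≈ -0.7420

-0.7420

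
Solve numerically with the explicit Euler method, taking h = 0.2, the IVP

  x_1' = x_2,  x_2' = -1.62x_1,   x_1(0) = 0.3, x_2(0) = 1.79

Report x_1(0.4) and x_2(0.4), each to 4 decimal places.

Euler on (x_1,x_2): x_1_{n+1} = x_1_n + h·x_1', x_2_{n+1} = x_2_n + h·x_2'.
0.000000: (0.300000, 1.790000); f=(1.790000, -0.486000) → (0.658000, 1.692800)
0.200000: (0.658000, 1.692800); f=(1.692800, -1.065960) → (0.996560, 1.479608)
(x_1(0.4), x_2(0.4)) ≈ (0.9966, 1.4796)

0.9966, 1.4796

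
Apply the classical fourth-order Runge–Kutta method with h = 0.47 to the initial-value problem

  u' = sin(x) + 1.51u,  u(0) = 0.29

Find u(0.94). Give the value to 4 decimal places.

RK4: k1 = f(x_n, u_n); k2 = f(x_n + h/2, u_n + (h/2)·k1); k3 = f(x_n + h/2, u_n + (h/2)·k2); k4 = f(x_n + h, u_n + h·k3); u_{n+1} = u_n + (h/6)·(k1 + 2k2 + 2k3 + k4).
x=0.000000, u=0.290000:
  k1 = f(0.000000, 0.290000) = 0.437900
  k2 = f(0.235000, 0.392906) = 0.826132
  k3 = f(0.235000, 0.484141) = 0.963896
  k4 = f(0.470000, 0.743031) = 1.574863
  u ← 0.290000 + (0.47/6)·(k1 + 2k2 + 2k3 + k4) = 0.728104
x=0.470000, u=0.728104:
  k1 = f(0.470000, 0.728104) = 1.552323
  k2 = f(0.705000, 1.092900) = 2.298313
  k3 = f(0.705000, 1.268208) = 2.563027
  k4 = f(0.940000, 1.932727) = 3.725976
  u ← 0.728104 + (0.47/6)·(k1 + 2k2 + 2k3 + k4) = 1.903181
u(0.94) ≈ 1.9032

1.9032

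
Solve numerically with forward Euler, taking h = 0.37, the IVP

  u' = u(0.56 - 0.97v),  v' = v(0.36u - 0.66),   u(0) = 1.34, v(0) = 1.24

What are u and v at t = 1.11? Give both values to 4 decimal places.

Euler on (u,v): u_{n+1} = u_n + h·u', v_{n+1} = v_n + h·v'.
0.000000: (1.340000, 1.240000); f=(-0.861352, -0.220224) → (1.021300, 1.158517)
0.370000: (1.021300, 1.158517); f=(-0.575770, -0.338672) → (0.808265, 1.033209)
0.740000: (0.808265, 1.033209); f=(-0.357425, -0.381279) → (0.676018, 0.892135)
(u(1.11), v(1.11)) ≈ (0.6760, 0.8921)

0.6760, 0.8921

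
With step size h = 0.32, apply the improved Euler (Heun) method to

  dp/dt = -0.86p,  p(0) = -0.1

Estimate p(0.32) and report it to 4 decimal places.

Heun: k1 = f(t_n, p_n); k2 = f(t_n + h, p_n + h·k1); p_{n+1} = p_n + (h/2)·(k1 + k2).
t=0.000000, p=-0.100000:
  k1 = f(0.000000, -0.100000) = 0.086000
  k2 = f(0.320000, -0.072480) = 0.062333
  p ← -0.100000 + (0.32/2)·(0.086000 + 0.062333) = -0.076267
p(0.32) ≈ -0.0763

-0.0763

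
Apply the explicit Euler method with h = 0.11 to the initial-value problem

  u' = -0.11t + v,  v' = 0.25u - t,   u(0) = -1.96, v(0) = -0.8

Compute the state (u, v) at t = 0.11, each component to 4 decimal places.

-2.0480, -0.8539

Euler on (u,v): u_{n+1} = u_n + h·u', v_{n+1} = v_n + h·v'.
0.000000: (-1.960000, -0.800000); f=(-0.800000, -0.490000) → (-2.048000, -0.853900)
(u(0.11), v(0.11)) ≈ (-2.0480, -0.8539)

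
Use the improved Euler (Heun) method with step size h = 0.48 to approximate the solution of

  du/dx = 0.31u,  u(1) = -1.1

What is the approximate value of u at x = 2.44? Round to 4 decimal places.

Heun: k1 = f(x_n, u_n); k2 = f(x_n + h, u_n + h·k1); u_{n+1} = u_n + (h/2)·(k1 + k2).
x=1.000000, u=-1.100000:
  k1 = f(1.000000, -1.100000) = -0.341000
  k2 = f(1.480000, -1.263680) = -0.391741
  u ← -1.100000 + (0.48/2)·(-0.341000 + (-0.391741)) = -1.275858
x=1.480000, u=-1.275858:
  k1 = f(1.480000, -1.275858) = -0.395516
  k2 = f(1.960000, -1.465705) = -0.454369
  u ← -1.275858 + (0.48/2)·(-0.395516 + (-0.454369)) = -1.479830
x=1.960000, u=-1.479830:
  k1 = f(1.960000, -1.479830) = -0.458747
  k2 = f(2.440000, -1.700029) = -0.527009
  u ← -1.479830 + (0.48/2)·(-0.458747 + (-0.527009)) = -1.716412
u(2.44) ≈ -1.7164

-1.7164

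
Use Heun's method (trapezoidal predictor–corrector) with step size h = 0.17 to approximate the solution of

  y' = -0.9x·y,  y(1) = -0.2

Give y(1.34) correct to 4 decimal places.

-0.1401

Heun: k1 = f(x_n, y_n); k2 = f(x_n + h, y_n + h·k1); y_{n+1} = y_n + (h/2)·(k1 + k2).
x=1.000000, y=-0.200000:
  k1 = f(1.000000, -0.200000) = 0.180000
  k2 = f(1.170000, -0.169400) = 0.178378
  y ← -0.200000 + (0.17/2)·(0.180000 + 0.178378) = -0.169538
x=1.170000, y=-0.169538:
  k1 = f(1.170000, -0.169538) = 0.178523
  k2 = f(1.340000, -0.139189) = 0.167862
  y ← -0.169538 + (0.17/2)·(0.178523 + 0.167862) = -0.140095
y(1.34) ≈ -0.1401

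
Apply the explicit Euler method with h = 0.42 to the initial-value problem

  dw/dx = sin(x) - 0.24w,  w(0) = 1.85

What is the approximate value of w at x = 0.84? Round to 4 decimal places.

1.6671

Euler: w_{n+1} = w_n + h·f(x_n, w_n).
x=0.000000, w=1.850000: f=-0.444000 → w ← 1.850000 + 0.42·(-0.444000) = 1.663520
x=0.420000, w=1.663520: f=0.008516 → w ← 1.663520 + 0.42·0.008516 = 1.667097
w(0.84) ≈ 1.6671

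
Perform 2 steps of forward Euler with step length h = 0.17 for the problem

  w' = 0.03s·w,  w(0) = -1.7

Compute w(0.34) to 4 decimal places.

-1.7015

Euler: w_{n+1} = w_n + h·f(s_n, w_n).
s=0.000000, w=-1.700000: f=0.000000 → w ← -1.700000 + 0.17·0.000000 = -1.700000
s=0.170000, w=-1.700000: f=-0.008670 → w ← -1.700000 + 0.17·(-0.008670) = -1.701474
w(0.34) ≈ -1.7015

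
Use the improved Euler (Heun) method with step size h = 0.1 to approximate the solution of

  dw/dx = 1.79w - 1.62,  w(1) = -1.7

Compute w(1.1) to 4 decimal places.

-2.2080

Heun: k1 = f(x_n, w_n); k2 = f(x_n + h, w_n + h·k1); w_{n+1} = w_n + (h/2)·(k1 + k2).
x=1.000000, w=-1.700000:
  k1 = f(1.000000, -1.700000) = -4.663000
  k2 = f(1.100000, -2.166300) = -5.497677
  w ← -1.700000 + (0.1/2)·(-4.663000 + (-5.497677)) = -2.208034
w(1.1) ≈ -2.2080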